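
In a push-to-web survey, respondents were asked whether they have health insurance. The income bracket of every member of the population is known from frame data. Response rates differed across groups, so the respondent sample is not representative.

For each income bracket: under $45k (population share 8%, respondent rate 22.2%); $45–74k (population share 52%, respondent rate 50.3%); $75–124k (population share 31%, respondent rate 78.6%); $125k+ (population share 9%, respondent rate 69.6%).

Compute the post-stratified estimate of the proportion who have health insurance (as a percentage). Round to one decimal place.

58.6%

Weight each group's respondent value by its population share:
  under $45k: 0.08 × 22.2 = 1.776
  $45–74k: 0.52 × 50.3 = 26.156
  $75–124k: 0.31 × 78.6 = 24.366
  $125k+: 0.09 × 69.6 = 6.264
Post-stratified estimate = 58.562 → 58.6%.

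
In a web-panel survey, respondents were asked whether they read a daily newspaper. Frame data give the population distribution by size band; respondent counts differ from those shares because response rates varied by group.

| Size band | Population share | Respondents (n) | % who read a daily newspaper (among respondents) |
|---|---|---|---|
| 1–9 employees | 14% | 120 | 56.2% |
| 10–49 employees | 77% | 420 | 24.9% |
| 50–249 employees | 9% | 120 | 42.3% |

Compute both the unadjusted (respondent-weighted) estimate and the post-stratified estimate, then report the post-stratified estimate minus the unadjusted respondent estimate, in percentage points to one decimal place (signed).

-2.9 percentage points

Unadjusted (pooled respondent) estimate weights by respondent counts:
  (120/660)×56.2 + (420/660)×24.9 + (120/660)×42.3 = 33.7545%
Post-stratified estimate weights by population shares:
  0.14×56.2 + 0.77×24.9 + 0.09×42.3 = 30.848%
Difference = 30.848 − 33.7545 = -2.9065 pp.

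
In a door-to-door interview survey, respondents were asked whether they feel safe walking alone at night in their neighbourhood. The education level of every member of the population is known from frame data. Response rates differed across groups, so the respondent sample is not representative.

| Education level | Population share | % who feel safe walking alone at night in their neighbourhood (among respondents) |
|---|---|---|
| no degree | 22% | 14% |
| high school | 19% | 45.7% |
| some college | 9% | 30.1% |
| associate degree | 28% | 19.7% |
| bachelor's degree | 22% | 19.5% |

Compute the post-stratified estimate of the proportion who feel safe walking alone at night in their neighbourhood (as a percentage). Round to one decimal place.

24.3%

Reweight to the known education level distribution:
  no degree: 0.22 × 14 = 3.08
  high school: 0.19 × 45.7 = 8.683
  some college: 0.09 × 30.1 = 2.709
  associate degree: 0.28 × 19.7 = 5.516
  bachelor's degree: 0.22 × 19.5 = 4.29
Post-stratified estimate = 24.278 → 24.3%.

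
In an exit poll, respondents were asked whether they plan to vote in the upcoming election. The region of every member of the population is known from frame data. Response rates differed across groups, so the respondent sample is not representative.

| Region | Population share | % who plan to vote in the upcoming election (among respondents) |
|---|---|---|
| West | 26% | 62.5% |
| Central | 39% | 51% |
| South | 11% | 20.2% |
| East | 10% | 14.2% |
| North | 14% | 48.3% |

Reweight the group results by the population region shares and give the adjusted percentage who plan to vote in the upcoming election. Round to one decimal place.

Weight each group's respondent value by its population share:
  West: 0.26 × 62.5 = 16.25
  Central: 0.39 × 51 = 19.89
  South: 0.11 × 20.2 = 2.222
  East: 0.1 × 14.2 = 1.42
  North: 0.14 × 48.3 = 6.762
Post-stratified estimate = 46.544 → 46.5%.

46.5%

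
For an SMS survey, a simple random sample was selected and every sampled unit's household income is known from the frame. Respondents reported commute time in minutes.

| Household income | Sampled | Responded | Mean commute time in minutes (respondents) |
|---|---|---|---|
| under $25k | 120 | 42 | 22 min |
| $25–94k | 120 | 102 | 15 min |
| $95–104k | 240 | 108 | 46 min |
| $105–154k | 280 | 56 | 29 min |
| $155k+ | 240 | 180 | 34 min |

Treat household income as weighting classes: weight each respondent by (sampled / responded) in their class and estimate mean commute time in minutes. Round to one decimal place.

31.8

Class response rates: under $25k 42/120 = 35%, $25–94k 102/120 = 85%, $95–104k 108/240 = 45%, $105–154k 56/280 = 20%, $155k+ 180/240 = 75%.
Each respondent's weight = sampled/responded in their class; summing within a class gives n_sampled, so:
  under $25k: 120 × 22 = 2640
  $25–94k: 120 × 15 = 1800
  $95–104k: 240 × 46 = 11,040
  $105–154k: 280 × 29 = 8120
  $155k+: 240 × 34 = 8160
Adjusted estimate = 31,760 / 1,000 = 31.76 → 31.8.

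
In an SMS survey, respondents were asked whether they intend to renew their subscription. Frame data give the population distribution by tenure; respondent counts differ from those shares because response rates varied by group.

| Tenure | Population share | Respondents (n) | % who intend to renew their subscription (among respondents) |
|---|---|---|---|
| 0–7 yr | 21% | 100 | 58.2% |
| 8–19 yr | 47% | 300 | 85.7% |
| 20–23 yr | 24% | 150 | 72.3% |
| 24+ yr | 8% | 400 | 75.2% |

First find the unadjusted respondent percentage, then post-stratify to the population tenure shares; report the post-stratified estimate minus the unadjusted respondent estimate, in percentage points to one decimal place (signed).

-0.4 percentage points

Without adjustment, the pooled respondent share is:
  (100/950)×58.2 + (300/950)×85.7 + (150/950)×72.3 + (400/950)×75.2 = 76.2684%
Post-stratified estimate weights by population shares:
  0.21×58.2 + 0.47×85.7 + 0.24×72.3 + 0.08×75.2 = 75.869%
Difference = 75.869 − 76.2684 = -0.3994 pp.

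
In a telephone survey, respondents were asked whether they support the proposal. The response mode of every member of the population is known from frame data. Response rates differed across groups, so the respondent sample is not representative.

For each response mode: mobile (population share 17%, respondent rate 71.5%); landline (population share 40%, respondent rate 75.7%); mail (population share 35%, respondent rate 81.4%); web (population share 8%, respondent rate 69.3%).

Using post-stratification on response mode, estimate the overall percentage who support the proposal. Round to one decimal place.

Reweight to the known response mode distribution:
  mobile: 0.17 × 71.5 = 12.155
  landline: 0.4 × 75.7 = 30.28
  mail: 0.35 × 81.4 = 28.49
  web: 0.08 × 69.3 = 5.544
Post-stratified estimate = 76.469 → 76.5%.

76.5%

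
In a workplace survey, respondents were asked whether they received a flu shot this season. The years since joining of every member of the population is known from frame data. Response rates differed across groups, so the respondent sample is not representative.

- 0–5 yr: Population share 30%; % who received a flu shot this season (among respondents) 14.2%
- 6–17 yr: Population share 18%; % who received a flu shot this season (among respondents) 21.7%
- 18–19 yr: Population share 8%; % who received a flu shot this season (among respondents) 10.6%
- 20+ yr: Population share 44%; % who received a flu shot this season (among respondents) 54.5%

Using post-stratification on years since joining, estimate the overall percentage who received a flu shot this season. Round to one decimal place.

Post-stratification weights by population share, not respondent share:
  0–5 yr: 0.3 × 14.2 = 4.26
  6–17 yr: 0.18 × 21.7 = 3.906
  18–19 yr: 0.08 × 10.6 = 0.848
  20+ yr: 0.44 × 54.5 = 23.98
Post-stratified estimate = 32.994 → 33.0%.

33.0%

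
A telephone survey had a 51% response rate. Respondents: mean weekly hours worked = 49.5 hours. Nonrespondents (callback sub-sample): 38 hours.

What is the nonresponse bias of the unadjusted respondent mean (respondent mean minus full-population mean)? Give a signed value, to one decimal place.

+5.6

Nonresponse fraction = 1 − 0.51 = 0.49.
Bias = (nonresponse fraction) × (respondent mean − nonrespondent mean)
     = 0.49 × (49.5 − 38) = 0.49 × 11.5 = 5.635.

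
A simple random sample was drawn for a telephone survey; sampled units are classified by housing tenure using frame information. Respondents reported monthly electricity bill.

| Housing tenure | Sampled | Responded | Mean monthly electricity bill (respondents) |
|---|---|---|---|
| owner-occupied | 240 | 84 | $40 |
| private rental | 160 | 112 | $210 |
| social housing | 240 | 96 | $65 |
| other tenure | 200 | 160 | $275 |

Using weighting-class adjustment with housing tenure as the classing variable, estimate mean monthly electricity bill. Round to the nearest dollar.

Class response rates: owner-occupied 84/240 = 35%, private rental 112/160 = 70%, social housing 96/240 = 40%, other tenure 160/200 = 80%.
Each respondent's weight = sampled/responded in their class; summing within a class gives n_sampled, so:
  owner-occupied: 240 × 40 = 9600
  private rental: 160 × 210 = 33,600
  social housing: 240 × 65 = 15,600
  other tenure: 200 × 275 = 55,000
Adjusted estimate = 113,800 / 840 = 135.476 → $135.

$135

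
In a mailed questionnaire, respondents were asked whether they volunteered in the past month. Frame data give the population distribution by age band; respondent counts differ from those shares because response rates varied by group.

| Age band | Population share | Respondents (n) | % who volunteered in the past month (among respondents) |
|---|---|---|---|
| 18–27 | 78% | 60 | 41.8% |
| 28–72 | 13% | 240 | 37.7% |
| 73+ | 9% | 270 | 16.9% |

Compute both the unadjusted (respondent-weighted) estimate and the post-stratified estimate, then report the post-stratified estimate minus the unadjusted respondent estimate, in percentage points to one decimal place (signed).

Naive respondent-only estimate (weights = respondent counts):
  (60/570)×41.8 + (240/570)×37.7 + (270/570)×16.9 = 28.2789%
Reweighting by population age band shares:
  0.78×41.8 + 0.13×37.7 + 0.09×16.9 = 39.026%
Difference = 39.026 − 28.2789 = 10.7471 pp.

+10.7 percentage points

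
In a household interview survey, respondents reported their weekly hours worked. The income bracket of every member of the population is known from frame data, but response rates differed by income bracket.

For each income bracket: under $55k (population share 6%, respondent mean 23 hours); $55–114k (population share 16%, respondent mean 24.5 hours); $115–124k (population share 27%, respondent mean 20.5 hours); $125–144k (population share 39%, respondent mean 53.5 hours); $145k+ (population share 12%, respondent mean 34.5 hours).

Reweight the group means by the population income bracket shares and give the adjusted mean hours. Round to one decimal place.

35.8

Each cell contributes population-share × respondent value:
  under $55k: 0.06 × 23 = 1.38
  $55–114k: 0.16 × 24.5 = 3.92
  $115–124k: 0.27 × 20.5 = 5.535
  $125–144k: 0.39 × 53.5 = 20.865
  $145k+: 0.12 × 34.5 = 4.14
Post-stratified estimate = 35.84 → 35.8.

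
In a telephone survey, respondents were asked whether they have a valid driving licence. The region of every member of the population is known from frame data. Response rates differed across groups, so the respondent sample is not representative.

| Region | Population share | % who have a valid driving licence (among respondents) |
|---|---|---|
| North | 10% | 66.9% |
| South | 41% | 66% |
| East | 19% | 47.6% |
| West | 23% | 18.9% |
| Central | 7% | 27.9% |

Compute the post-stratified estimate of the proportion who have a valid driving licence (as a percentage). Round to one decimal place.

Reweight to the known region distribution:
  North: 0.1 × 66.9 = 6.69
  South: 0.41 × 66 = 27.06
  East: 0.19 × 47.6 = 9.044
  West: 0.23 × 18.9 = 4.347
  Central: 0.07 × 27.9 = 1.953
Post-stratified estimate = 49.094 → 49.1%.

49.1%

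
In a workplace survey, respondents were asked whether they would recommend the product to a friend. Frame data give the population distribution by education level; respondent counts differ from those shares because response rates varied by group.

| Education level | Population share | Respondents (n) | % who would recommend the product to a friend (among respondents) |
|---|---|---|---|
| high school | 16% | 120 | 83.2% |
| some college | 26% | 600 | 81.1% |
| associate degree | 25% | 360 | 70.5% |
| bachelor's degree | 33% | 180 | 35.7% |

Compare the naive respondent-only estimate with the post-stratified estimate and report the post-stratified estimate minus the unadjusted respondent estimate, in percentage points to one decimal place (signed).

Naive respondent-only estimate (weights = respondent counts):
  (120/1260)×83.2 + (600/1260)×81.1 + (360/1260)×70.5 + (180/1260)×35.7 = 71.7857%
Reweighting by population education level shares:
  0.16×83.2 + 0.26×81.1 + 0.25×70.5 + 0.33×35.7 = 63.804%
Difference = 63.804 − 71.7857 = -7.9817 pp.

-8.0 percentage points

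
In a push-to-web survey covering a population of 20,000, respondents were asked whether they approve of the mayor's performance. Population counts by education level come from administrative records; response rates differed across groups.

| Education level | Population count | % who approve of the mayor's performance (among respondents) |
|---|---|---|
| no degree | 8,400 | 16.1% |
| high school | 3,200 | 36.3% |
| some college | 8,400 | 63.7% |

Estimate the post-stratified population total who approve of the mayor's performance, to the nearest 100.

7,900

Each cell contributes its population count × the respondent rate:
  no degree: 8,400 × 16.1% = 1352.4
  high school: 3,200 × 36.3% = 1161.6
  some college: 8,400 × 63.7% = 5350.8
Estimated total = 7864.8 → 7,900.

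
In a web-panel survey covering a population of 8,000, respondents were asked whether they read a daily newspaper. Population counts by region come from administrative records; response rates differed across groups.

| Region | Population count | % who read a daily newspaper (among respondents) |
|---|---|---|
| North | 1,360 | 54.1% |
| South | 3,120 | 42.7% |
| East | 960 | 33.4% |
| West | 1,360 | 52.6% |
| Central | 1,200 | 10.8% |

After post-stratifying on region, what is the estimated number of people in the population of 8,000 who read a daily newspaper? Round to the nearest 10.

3,230

Each cell contributes its population count × the respondent rate:
  North: 1,360 × 54.1% = 735.76
  South: 3,120 × 42.7% = 1332.24
  East: 960 × 33.4% = 320.64
  West: 1,360 × 52.6% = 715.36
  Central: 1,200 × 10.8% = 129.6
Estimated total = 3233.6 → 3,230.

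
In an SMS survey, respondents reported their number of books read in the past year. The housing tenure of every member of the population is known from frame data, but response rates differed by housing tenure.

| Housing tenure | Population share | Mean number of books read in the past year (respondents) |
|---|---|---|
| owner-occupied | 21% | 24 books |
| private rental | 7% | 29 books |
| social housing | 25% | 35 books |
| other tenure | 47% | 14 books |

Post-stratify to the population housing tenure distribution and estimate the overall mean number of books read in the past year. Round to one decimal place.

22.4

Post-stratification weights by population share, not respondent share:
  owner-occupied: 0.21 × 24 = 5.04
  private rental: 0.07 × 29 = 2.03
  social housing: 0.25 × 35 = 8.75
  other tenure: 0.47 × 14 = 6.58
Post-stratified estimate = 22.4 → 22.4.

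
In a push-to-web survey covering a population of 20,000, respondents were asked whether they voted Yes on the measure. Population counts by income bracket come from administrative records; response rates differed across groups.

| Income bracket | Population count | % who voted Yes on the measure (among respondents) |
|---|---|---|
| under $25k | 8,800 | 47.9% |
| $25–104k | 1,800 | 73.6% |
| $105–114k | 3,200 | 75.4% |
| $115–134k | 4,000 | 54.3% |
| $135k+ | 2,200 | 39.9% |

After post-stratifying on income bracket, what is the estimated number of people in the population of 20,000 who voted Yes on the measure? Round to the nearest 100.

Each cell contributes its population count × the respondent rate:
  under $25k: 8,800 × 47.9% = 4215.2
  $25–104k: 1,800 × 73.6% = 1324.8
  $105–114k: 3,200 × 75.4% = 2412.8
  $115–134k: 4,000 × 54.3% = 2172
  $135k+: 2,200 × 39.9% = 877.8
Estimated total = 11002.6 → 11,000.

11,000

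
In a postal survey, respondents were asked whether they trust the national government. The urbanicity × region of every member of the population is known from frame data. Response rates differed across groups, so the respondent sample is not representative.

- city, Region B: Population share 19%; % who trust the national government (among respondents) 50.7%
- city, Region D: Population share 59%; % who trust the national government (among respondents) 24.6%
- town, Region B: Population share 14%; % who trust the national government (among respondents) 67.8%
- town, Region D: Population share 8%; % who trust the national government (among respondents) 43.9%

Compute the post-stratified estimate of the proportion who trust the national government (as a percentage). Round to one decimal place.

Weight each group's respondent value by its population share:
  city, Region B: 0.19 × 50.7 = 9.633
  city, Region D: 0.59 × 24.6 = 14.514
  town, Region B: 0.14 × 67.8 = 9.492
  town, Region D: 0.08 × 43.9 = 3.512
Post-stratified estimate = 37.151 → 37.2%.

37.2%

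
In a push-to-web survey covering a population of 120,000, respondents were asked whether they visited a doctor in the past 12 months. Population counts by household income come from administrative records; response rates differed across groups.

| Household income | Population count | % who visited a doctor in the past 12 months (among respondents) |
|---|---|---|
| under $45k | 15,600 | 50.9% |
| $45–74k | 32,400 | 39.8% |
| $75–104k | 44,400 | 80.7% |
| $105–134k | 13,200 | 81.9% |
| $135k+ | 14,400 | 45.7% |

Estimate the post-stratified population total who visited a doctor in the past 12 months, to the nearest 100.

74,100

Estimated count per cell = population count × respondent percentage:
  under $45k: 15,600 × 50.9% = 7940.4
  $45–74k: 32,400 × 39.8% = 12895.2
  $75–104k: 44,400 × 80.7% = 35830.8
  $105–134k: 13,200 × 81.9% = 10810.8
  $135k+: 14,400 × 45.7% = 6580.8
Estimated total = 74,058 → 74,100.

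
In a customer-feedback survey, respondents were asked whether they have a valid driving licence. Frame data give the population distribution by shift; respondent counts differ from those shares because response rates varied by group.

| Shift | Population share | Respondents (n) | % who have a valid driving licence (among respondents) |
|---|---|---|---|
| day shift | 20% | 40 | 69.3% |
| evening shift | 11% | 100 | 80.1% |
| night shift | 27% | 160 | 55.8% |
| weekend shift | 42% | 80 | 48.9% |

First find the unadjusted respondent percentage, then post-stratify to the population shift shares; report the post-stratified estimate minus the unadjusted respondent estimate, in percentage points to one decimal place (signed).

-3.9 percentage points

Naive respondent-only estimate (weights = respondent counts):
  (40/380)×69.3 + (100/380)×80.1 + (160/380)×55.8 + (80/380)×48.9 = 62.1632%
Reweighting by population shift shares:
  0.2×69.3 + 0.11×80.1 + 0.27×55.8 + 0.42×48.9 = 58.275%
Difference = 58.275 − 62.1632 = -3.8882 pp.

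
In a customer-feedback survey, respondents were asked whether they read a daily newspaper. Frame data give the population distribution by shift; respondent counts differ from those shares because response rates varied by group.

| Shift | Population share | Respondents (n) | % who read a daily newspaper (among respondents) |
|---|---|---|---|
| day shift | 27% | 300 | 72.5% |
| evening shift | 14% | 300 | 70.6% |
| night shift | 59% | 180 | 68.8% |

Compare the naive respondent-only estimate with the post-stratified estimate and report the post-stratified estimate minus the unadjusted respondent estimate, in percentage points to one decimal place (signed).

-0.9 percentage points

Naive respondent-only estimate (weights = respondent counts):
  (300/780)×72.5 + (300/780)×70.6 + (180/780)×68.8 = 70.9154%
Reweighting by population shift shares:
  0.27×72.5 + 0.14×70.6 + 0.59×68.8 = 70.051%
Difference = 70.051 − 70.9154 = -0.8644 pp.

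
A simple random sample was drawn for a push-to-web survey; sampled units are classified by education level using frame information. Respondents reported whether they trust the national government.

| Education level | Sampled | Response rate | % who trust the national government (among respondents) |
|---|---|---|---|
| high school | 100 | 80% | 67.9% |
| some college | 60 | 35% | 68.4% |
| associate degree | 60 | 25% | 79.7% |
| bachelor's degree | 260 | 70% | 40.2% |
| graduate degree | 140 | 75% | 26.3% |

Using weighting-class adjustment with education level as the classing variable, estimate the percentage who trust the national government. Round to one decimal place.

48.1%

Each respondent's weight = sampled/responded in their class; summing within a class gives n_sampled, so:
  high school: 100 × 67.9 = 6790
  some college: 60 × 68.4 = 4104
  associate degree: 60 × 79.7 = 4782
  bachelor's degree: 260 × 40.2 = 10,452
  graduate degree: 140 × 26.3 = 3682
Adjusted estimate = 29,810 / 620 = 48.0806 → 48.1%.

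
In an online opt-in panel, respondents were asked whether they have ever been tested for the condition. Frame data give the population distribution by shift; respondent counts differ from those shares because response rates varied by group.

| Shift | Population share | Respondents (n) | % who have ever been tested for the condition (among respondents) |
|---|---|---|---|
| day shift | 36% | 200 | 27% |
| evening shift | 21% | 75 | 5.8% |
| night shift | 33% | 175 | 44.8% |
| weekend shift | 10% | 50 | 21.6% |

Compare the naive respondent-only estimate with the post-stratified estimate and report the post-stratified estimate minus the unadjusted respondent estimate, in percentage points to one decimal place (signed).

-1.6 percentage points

Unadjusted (pooled respondent) estimate weights by respondent counts:
  (200/500)×27 + (75/500)×5.8 + (175/500)×44.8 + (50/500)×21.6 = 29.51%
Post-stratifying to population shares instead:
  0.36×27 + 0.21×5.8 + 0.33×44.8 + 0.1×21.6 = 27.882%
Difference = 27.882 − 29.51 = -1.628 pp.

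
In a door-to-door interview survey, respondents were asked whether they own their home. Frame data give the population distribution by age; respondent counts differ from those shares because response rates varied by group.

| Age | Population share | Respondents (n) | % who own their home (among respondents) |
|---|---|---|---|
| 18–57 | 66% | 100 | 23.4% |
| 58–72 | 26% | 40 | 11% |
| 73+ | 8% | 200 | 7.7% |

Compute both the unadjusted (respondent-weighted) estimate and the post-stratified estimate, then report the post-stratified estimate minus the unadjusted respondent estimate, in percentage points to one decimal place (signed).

Naive respondent-only estimate (weights = respondent counts):
  (100/340)×23.4 + (40/340)×11 + (200/340)×7.7 = 12.7059%
Post-stratifying to population shares instead:
  0.66×23.4 + 0.26×11 + 0.08×7.7 = 18.92%
Difference = 18.92 − 12.7059 = 6.2141 pp.

+6.2 percentage points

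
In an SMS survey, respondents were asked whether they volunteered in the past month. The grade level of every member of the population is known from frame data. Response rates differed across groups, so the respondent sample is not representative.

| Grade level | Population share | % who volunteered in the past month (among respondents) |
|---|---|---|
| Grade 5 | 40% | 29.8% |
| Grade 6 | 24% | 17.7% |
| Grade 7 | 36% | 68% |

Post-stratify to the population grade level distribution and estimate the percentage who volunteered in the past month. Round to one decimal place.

Reweight to the known grade level distribution:
  Grade 5: 0.4 × 29.8 = 11.92
  Grade 6: 0.24 × 17.7 = 4.248
  Grade 7: 0.36 × 68 = 24.48
Post-stratified estimate = 40.648 → 40.6%.

40.6%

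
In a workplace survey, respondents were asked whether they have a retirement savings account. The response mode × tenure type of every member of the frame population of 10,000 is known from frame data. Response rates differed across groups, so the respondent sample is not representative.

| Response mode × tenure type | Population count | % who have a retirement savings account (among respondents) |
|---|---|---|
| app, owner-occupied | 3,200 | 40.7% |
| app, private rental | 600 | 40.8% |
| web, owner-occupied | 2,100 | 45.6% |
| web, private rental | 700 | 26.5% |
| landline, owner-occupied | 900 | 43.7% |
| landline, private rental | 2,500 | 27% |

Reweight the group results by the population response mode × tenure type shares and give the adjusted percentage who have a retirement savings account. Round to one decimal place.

37.6%

Post-stratification weights by population share, not respondent share:
  app, owner-occupied: (3,200/10,000) × 40.7 = 13.024
  app, private rental: (600/10,000) × 40.8 = 2.448
  web, owner-occupied: (2,100/10,000) × 45.6 = 9.576
  web, private rental: (700/10,000) × 26.5 = 1.855
  landline, owner-occupied: (900/10,000) × 43.7 = 3.933
  landline, private rental: (2,500/10,000) × 27 = 6.75
Post-stratified estimate = 37.586 → 37.6%.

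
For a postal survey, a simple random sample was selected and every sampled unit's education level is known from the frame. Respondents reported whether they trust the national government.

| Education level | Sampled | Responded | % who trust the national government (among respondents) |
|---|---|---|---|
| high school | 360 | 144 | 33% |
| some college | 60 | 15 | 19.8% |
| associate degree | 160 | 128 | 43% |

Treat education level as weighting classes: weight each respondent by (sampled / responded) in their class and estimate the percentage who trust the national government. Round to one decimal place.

34.4%

Response rates by class: high school 144/360 = 40%, some college 15/60 = 25%, associate degree 128/160 = 80%.
Weighting each respondent by the inverse class response rate inflates each class back to its sampled size, so the class weight is n_sampled:
  high school: 360 × 33 = 11,880
  some college: 60 × 19.8 = 1188
  associate degree: 160 × 43 = 6880
Adjusted estimate = 19,948 / 580 = 34.3931 → 34.4%.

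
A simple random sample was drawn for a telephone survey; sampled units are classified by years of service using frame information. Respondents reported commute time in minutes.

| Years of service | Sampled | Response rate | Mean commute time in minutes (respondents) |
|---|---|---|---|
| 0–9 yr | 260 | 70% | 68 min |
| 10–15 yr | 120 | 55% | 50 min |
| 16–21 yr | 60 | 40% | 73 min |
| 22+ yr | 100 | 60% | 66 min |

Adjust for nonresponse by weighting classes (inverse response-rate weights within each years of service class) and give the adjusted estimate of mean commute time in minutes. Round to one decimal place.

64.2

Weighting each respondent by the inverse class response rate inflates each class back to its sampled size, so the class weight is n_sampled:
  0–9 yr: 260 × 68 = 17,680
  10–15 yr: 120 × 50 = 6000
  16–21 yr: 60 × 73 = 4380
  22+ yr: 100 × 66 = 6600
Adjusted estimate = 34,660 / 540 = 64.1852 → 64.2.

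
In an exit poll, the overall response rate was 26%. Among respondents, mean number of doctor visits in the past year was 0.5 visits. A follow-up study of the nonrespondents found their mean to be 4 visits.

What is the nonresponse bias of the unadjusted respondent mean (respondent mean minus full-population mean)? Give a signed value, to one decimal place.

Nonresponse fraction = 1 − 0.26 = 0.74.
Bias = (nonresponse fraction) × (respondent mean − nonrespondent mean)
     = 0.74 × (0.5 − 4) = 0.74 × -3.5 = -2.59.

-2.6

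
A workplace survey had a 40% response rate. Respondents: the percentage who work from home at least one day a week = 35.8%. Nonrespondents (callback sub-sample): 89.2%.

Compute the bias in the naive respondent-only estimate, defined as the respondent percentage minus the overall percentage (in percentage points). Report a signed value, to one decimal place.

Nonresponse fraction = 1 − 0.4 = 0.6.
Bias = (nonresponse fraction) × (respondent percentage − nonrespondent percentage)
     = 0.6 × (35.8 − 89.2) = 0.6 × -53.4 = -32.04.

-32.0 percentage points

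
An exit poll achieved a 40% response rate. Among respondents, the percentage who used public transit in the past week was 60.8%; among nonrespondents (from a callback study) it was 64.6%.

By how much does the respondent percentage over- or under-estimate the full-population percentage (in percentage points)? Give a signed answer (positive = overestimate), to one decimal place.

-2.3 percentage points

Nonresponse fraction = 1 − 0.4 = 0.6.
Bias = (nonresponse fraction) × (respondent percentage − nonrespondent percentage)
     = 0.6 × (60.8 − 64.6) = 0.6 × -3.8 = -2.28.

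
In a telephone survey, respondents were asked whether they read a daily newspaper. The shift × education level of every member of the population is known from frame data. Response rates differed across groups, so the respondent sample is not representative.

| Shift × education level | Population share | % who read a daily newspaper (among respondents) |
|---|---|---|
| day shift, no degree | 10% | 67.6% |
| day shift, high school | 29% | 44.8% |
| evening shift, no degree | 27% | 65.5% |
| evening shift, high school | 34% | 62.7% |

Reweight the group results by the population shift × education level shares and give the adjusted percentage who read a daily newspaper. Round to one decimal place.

Post-stratification weights by population share, not respondent share:
  day shift, no degree: 0.1 × 67.6 = 6.76
  day shift, high school: 0.29 × 44.8 = 12.992
  evening shift, no degree: 0.27 × 65.5 = 17.685
  evening shift, high school: 0.34 × 62.7 = 21.318
Post-stratified estimate = 58.755 → 58.8%.

58.8%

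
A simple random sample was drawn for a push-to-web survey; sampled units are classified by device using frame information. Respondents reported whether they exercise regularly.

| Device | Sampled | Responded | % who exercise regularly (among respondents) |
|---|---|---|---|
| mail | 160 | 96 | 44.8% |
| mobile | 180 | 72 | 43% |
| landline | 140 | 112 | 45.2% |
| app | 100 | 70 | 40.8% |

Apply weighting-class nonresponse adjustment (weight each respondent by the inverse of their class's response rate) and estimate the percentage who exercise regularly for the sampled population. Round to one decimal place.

Class response rates: mail 96/160 = 60%, mobile 72/180 = 40%, landline 112/140 = 80%, app 70/100 = 70%.
Each respondent's weight = sampled/responded in their class; summing within a class gives n_sampled, so:
  mail: 160 × 44.8 = 7168
  mobile: 180 × 43 = 7740
  landline: 140 × 45.2 = 6328
  app: 100 × 40.8 = 4080
Adjusted estimate = 25,316 / 580 = 43.6483 → 43.6%.

43.6%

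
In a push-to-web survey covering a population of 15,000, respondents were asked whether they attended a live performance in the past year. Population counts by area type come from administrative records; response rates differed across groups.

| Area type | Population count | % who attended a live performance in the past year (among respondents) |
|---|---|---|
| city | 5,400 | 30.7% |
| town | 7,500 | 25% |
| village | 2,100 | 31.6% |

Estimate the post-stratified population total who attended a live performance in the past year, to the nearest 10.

Each cell contributes its population count × the respondent rate:
  city: 5,400 × 30.7% = 1657.8
  town: 7,500 × 25% = 1875
  village: 2,100 × 31.6% = 663.6
Estimated total = 4196.4 → 4,200.

4,200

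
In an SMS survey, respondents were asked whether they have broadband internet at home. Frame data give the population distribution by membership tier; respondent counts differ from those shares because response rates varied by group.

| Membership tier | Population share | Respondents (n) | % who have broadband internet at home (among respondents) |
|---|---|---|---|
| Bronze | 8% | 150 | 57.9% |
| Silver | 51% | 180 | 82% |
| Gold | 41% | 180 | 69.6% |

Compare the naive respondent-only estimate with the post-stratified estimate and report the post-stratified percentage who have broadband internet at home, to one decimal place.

75.0%

Without adjustment, the pooled respondent share is:
  (150/510)×57.9 + (180/510)×82 + (180/510)×69.6 = 70.5353%
Post-stratified estimate weights by population shares:
  0.08×57.9 + 0.51×82 + 0.41×69.6 = 74.988%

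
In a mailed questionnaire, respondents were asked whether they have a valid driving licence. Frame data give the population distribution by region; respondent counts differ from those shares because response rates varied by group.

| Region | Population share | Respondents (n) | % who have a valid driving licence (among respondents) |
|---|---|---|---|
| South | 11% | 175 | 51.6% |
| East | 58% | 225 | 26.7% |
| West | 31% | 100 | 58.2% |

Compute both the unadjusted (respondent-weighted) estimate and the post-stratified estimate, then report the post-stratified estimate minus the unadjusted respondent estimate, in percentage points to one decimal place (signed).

Without adjustment, the pooled respondent share is:
  (175/500)×51.6 + (225/500)×26.7 + (100/500)×58.2 = 41.715%
Post-stratified estimate weights by population shares:
  0.11×51.6 + 0.58×26.7 + 0.31×58.2 = 39.204%
Difference = 39.204 − 41.715 = -2.511 pp.

-2.5 percentage points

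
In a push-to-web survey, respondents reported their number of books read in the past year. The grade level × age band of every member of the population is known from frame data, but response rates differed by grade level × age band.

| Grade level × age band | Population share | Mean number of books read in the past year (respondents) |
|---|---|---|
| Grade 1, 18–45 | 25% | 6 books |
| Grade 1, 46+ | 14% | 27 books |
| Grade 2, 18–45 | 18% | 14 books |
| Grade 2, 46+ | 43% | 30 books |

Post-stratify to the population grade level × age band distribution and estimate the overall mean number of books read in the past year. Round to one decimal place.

Post-stratification weights by population share, not respondent share:
  Grade 1, 18–45: 0.25 × 6 = 1.5
  Grade 1, 46+: 0.14 × 27 = 3.78
  Grade 2, 18–45: 0.18 × 14 = 2.52
  Grade 2, 46+: 0.43 × 30 = 12.9
Post-stratified estimate = 20.7 → 20.7.

20.7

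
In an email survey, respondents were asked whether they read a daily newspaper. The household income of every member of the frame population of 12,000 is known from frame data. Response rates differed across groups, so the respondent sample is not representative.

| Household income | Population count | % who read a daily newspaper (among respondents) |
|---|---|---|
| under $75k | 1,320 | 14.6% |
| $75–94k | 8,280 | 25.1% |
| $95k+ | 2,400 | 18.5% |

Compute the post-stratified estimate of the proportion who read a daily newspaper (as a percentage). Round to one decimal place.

Reweight to the known household income distribution:
  under $75k: (1,320/12,000) × 14.6 = 1.606
  $75–94k: (8,280/12,000) × 25.1 = 17.319
  $95k+: (2,400/12,000) × 18.5 = 3.7
Post-stratified estimate = 22.625 → 22.6%.

22.6%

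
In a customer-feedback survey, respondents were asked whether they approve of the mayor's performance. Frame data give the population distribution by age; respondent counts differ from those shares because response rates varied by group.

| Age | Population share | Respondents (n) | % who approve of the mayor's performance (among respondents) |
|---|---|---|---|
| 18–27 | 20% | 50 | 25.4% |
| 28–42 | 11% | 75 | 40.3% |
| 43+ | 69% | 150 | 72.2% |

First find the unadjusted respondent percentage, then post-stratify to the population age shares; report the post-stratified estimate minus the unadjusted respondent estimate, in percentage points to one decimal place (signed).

+4.3 percentage points

Unadjusted (pooled respondent) estimate weights by respondent counts:
  (50/275)×25.4 + (75/275)×40.3 + (150/275)×72.2 = 54.9909%
Post-stratified estimate weights by population shares:
  0.2×25.4 + 0.11×40.3 + 0.69×72.2 = 59.331%
Difference = 59.331 − 54.9909 = 4.3401 pp.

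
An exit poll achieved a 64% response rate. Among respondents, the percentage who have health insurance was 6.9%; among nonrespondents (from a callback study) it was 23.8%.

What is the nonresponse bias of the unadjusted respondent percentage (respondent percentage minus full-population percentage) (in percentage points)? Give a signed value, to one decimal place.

-6.1 percentage points

Nonresponse fraction = 1 − 0.64 = 0.36.
Bias = (nonresponse fraction) × (respondent percentage − nonrespondent percentage)
     = 0.36 × (6.9 − 23.8) = 0.36 × -16.9 = -6.084.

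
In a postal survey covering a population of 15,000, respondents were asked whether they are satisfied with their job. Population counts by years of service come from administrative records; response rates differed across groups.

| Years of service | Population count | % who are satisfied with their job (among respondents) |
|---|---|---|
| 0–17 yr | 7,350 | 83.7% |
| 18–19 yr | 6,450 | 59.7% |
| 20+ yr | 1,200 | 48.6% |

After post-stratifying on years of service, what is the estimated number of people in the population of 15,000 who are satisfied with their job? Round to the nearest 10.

10,590

Estimated count per cell = population count × respondent percentage:
  0–17 yr: 7,350 × 83.7% = 6151.95
  18–19 yr: 6,450 × 59.7% = 3850.65
  20+ yr: 1,200 × 48.6% = 583.2
Estimated total = 10585.8 → 10,590.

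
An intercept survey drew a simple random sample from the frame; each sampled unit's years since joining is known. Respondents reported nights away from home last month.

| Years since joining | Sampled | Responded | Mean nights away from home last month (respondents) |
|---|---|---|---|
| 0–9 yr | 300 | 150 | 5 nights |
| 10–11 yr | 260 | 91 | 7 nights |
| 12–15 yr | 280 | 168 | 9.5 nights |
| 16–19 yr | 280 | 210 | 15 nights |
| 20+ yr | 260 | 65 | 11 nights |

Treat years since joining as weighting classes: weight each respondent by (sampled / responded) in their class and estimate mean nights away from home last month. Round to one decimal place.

9.4

Response rates by class: 0–9 yr 150/300 = 50%, 10–11 yr 91/260 = 35%, 12–15 yr 168/280 = 60%, 16–19 yr 210/280 = 75%, 20+ yr 65/260 = 25%.
Weighting each respondent by the inverse class response rate inflates each class back to its sampled size, so the class weight is n_sampled:
  0–9 yr: 300 × 5 = 1500
  10–11 yr: 260 × 7 = 1820
  12–15 yr: 280 × 9.5 = 2660
  16–19 yr: 280 × 15 = 4200
  20+ yr: 260 × 11 = 2860
Adjusted estimate = 13,040 / 1,380 = 9.44928 → 9.4.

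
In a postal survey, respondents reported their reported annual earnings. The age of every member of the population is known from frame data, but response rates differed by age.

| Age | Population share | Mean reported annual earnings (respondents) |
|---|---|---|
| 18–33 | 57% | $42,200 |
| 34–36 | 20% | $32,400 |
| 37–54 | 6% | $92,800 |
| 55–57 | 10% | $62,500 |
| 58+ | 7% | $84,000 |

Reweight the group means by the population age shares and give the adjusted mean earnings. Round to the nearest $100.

$48,200

Post-stratification weights by population share, not respondent share:
  18–33: 0.57 × 42,200 = 24,054
  34–36: 0.2 × 32,400 = 6480
  37–54: 0.06 × 92,800 = 5568
  55–57: 0.1 × 62,500 = 6250
  58+: 0.07 × 84,000 = 5880
Post-stratified estimate = 48,232 → $48,200.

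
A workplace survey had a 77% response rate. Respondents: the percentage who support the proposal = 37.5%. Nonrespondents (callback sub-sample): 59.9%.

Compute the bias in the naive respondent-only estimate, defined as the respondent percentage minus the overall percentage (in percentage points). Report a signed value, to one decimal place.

-5.2 percentage points

Nonresponse fraction = 1 − 0.77 = 0.23.
Bias = (nonresponse fraction) × (respondent percentage − nonrespondent percentage)
     = 0.23 × (37.5 − 59.9) = 0.23 × -22.4 = -5.152.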